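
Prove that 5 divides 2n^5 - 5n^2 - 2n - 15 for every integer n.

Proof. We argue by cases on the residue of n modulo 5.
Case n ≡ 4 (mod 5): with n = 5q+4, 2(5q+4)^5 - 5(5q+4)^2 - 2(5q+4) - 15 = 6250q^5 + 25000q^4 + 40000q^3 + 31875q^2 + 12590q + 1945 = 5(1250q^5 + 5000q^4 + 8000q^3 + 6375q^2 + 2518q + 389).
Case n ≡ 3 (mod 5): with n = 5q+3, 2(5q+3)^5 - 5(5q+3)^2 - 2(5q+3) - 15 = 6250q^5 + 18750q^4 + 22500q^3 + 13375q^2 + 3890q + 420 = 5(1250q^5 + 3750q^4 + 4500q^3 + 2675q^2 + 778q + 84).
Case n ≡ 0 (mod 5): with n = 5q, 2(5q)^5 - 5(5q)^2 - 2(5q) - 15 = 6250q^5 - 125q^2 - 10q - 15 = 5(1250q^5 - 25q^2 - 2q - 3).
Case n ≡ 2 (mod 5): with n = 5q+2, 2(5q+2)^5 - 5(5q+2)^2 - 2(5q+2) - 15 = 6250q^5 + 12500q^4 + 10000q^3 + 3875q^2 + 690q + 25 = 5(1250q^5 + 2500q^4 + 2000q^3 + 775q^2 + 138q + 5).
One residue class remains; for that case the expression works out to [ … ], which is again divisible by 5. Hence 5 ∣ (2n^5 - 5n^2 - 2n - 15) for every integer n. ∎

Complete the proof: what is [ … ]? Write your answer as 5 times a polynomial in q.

5(1250q^5 + 1250q^4 + 500q^3 + 75q^2 - 2q - 4)

The residues treated are {4, 3, 0, 2}, so the missing case is n ≡ 1 (mod 5); write n = 5q+1.
Then 2(5q+1)^5 - 5(5q+1)^2 - 2(5q+1) - 15 = 6250q^5 + 6250q^4 + 2500q^3 + 375q^2 - 10q - 20 = 5(1250q^5 + 1250q^4 + 500q^3 + 75q^2 - 2q - 4).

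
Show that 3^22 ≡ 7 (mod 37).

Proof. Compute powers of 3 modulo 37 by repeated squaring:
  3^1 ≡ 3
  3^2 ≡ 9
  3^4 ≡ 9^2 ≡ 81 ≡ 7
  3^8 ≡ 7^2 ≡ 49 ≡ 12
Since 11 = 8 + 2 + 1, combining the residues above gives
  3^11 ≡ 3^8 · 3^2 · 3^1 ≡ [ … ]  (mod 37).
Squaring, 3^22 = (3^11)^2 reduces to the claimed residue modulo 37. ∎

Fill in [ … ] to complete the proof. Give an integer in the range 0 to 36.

28

Multiply the listed residues: 12 · 9 · 3 = 108 → 324.
Reducing modulo 37: 324 = 8·37 + 28, so 3^11 ≡ 28.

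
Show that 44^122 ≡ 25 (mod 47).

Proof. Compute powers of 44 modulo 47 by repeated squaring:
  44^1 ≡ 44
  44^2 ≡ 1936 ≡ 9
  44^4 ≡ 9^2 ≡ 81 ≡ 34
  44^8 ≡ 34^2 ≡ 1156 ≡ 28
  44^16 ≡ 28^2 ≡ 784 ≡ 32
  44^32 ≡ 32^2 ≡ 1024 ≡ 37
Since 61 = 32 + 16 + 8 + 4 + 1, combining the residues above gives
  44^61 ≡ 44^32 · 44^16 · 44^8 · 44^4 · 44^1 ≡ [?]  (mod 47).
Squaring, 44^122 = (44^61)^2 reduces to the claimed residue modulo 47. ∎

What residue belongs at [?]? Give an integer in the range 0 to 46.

5

44^32 · 44^16 · 44^8 · 44^4 · 44^1 ≡ 37 · 32 · 28 · 34 · 44 = 49595392.
49595392 mod 47 = 5, so 44^61 ≡ 5 (mod 47).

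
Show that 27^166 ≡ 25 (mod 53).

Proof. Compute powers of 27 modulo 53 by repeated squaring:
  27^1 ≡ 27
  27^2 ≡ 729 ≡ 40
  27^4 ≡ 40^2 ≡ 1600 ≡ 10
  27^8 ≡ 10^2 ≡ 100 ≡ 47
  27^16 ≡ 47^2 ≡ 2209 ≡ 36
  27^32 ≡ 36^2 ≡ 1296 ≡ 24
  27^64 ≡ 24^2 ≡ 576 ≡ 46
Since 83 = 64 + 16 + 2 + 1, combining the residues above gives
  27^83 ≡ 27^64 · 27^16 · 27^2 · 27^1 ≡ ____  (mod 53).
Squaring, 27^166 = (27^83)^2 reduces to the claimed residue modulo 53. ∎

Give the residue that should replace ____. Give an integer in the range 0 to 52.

48

Multiply the listed residues: 46 · 36 · 40 · 27 = 1656 → 66240 → 1788480.
Reducing modulo 53: 1788480 = 33744·53 + 48, so 27^83 ≡ 48.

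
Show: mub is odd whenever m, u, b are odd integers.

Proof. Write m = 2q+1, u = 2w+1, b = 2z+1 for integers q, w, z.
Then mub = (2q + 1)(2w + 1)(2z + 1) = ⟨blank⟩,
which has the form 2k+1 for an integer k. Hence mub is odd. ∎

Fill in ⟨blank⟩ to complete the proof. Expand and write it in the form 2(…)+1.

(2q + 1)(2w + 1)(2z + 1) = 8qwz + 4qw + 4qz + 2q + 4wz + 2w + 2z + 1
= 2(4qwz + 2qw + 2qz + q + 2wz + w + z) + 1.
Since 4qwz + 2qw + 2qz + q + 2wz + w + z is an integer, the product is of the form 2k+1 for an integer k.

2(4qwz + 2qw + 2qz + q + 2wz + w + z) + 1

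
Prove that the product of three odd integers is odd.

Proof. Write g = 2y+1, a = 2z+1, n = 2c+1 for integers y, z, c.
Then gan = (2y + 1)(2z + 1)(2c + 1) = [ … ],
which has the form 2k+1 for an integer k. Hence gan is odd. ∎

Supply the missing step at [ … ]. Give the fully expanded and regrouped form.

2(4cyz + 2cy + 2cz + c + 2yz + y + z) + 1

(2y + 1)(2z + 1)(2c + 1) = 8cyz + 4cy + 4cz + 2c + 4yz + 2y + 2z + 1
= 2(4cyz + 2cy + 2cz + c + 2yz + y + z) + 1.
Since 4cyz + 2cy + 2cz + c + 2yz + y + z is an integer, the product is of the form 2k+1 for an integer k.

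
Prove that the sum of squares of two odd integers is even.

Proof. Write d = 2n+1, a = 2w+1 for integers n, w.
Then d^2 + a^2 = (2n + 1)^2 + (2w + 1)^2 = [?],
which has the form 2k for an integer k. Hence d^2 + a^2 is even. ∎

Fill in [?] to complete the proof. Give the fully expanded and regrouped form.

(2n + 1)^2 + (2w + 1)^2 = 4n^2 + 4n + 4w^2 + 4w + 2
= 2(2n^2 + 2n + 2w^2 + 2w + 1).
Since 2n^2 + 2n + 2w^2 + 2w + 1 is an integer, the sum of squares is of the form 2k for an integer k.

2(2n^2 + 2n + 2w^2 + 2w + 1)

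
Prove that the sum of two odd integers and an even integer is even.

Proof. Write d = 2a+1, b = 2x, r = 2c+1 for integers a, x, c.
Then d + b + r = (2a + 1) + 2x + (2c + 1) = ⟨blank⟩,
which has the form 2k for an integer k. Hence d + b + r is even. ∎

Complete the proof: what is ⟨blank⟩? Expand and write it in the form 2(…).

2(a + c + x + 1)

Expanding: (2a + 1) + 2x + (2c + 1) = 2a + 2c + 2x + 2.
Every term is even; pulling out the factor of 2 gives 2(a + c + x + 1).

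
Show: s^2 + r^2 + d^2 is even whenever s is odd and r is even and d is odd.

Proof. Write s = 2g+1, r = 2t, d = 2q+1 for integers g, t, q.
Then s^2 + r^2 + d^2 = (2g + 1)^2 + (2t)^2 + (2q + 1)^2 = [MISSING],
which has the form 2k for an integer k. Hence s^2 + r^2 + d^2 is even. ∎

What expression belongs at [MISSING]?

(2g + 1)^2 + (2t)^2 + (2q + 1)^2 = 4g^2 + 4g + 4q^2 + 4q + 4t^2 + 2
= 2(2g^2 + 2g + 2q^2 + 2q + 2t^2 + 1).
Since 2g^2 + 2g + 2q^2 + 2q + 2t^2 + 1 is an integer, the sum of squares is of the form 2k for an integer k.

2(2g^2 + 2g + 2q^2 + 2q + 2t^2 + 1)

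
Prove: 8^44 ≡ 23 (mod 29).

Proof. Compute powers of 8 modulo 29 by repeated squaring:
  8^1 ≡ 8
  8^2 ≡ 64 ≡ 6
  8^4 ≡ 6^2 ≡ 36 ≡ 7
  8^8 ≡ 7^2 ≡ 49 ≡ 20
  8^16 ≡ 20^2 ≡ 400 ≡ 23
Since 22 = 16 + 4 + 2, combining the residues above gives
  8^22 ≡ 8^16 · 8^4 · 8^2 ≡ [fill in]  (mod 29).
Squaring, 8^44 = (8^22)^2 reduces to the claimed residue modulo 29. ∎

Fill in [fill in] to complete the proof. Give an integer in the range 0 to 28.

9

Multiply the listed residues: 23 · 7 · 6 = 161 → 966.
Reducing modulo 29: 966 = 33·29 + 9, so 8^22 ≡ 9.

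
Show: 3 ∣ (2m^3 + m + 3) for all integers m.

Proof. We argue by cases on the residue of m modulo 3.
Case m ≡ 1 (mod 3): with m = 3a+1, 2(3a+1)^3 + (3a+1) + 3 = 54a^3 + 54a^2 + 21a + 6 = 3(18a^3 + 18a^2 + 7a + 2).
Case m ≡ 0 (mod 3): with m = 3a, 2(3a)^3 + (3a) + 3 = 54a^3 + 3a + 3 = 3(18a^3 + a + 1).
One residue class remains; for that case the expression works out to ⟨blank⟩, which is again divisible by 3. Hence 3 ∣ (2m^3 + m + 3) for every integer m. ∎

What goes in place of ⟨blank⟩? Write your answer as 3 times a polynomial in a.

3(18a^3 + 36a^2 + 25a + 7)

The residues treated are {1, 0}, so the missing case is m ≡ 2 (mod 3); write m = 3a+2.
Then 2(3a+2)^3 + (3a+2) + 3 = 54a^3 + 108a^2 + 75a + 21 = 3(18a^3 + 36a^2 + 25a + 7).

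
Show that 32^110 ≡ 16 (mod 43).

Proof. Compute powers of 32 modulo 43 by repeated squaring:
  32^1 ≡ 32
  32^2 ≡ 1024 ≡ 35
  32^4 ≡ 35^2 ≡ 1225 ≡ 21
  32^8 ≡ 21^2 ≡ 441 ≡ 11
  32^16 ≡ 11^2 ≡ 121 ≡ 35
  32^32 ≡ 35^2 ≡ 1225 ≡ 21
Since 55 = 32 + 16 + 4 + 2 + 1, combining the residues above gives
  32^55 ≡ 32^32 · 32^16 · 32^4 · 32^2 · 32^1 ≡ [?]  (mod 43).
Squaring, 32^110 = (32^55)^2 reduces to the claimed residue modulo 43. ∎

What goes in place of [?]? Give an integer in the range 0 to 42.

Multiply the listed residues: 21 · 35 · 21 · 35 · 32 = 735 → 15435 → 540225 → 17287200.
Reducing modulo 43: 17287200 = 402027·43 + 39, so 32^55 ≡ 39.

39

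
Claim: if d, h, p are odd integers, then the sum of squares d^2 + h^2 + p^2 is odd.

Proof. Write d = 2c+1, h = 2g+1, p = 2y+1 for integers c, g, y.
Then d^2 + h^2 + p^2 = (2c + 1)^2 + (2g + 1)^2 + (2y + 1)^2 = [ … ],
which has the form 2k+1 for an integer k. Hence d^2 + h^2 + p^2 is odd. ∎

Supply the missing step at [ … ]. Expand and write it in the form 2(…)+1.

2(2c^2 + 2c + 2g^2 + 2g + 2y^2 + 2y + 1) + 1

Expanding: (2c + 1)^2 + (2g + 1)^2 + (2y + 1)^2 = 4c^2 + 4c + 4g^2 + 4g + 4y^2 + 4y + 3.
Every term except the constant is even, so this is 2(2c^2 + 2c + 2g^2 + 2g + 2y^2 + 2y + 1) + 1,
and 2c^2 + 2c + 2g^2 + 2g + 2y^2 + 2y + 1 ∈ ℤ gives the required form.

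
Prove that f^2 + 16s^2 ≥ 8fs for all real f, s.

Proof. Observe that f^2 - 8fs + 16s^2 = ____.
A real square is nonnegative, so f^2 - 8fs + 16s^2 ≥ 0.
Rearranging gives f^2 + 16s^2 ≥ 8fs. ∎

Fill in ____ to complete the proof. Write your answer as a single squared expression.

The leading and trailing coefficients are 1^2 and 4^2, and 8 = 2·1·4, so the trinomial is (f - 4s)^2.
Hence f^2 - 8fs + 16s^2 ≥ 0.

(f - 4s)^2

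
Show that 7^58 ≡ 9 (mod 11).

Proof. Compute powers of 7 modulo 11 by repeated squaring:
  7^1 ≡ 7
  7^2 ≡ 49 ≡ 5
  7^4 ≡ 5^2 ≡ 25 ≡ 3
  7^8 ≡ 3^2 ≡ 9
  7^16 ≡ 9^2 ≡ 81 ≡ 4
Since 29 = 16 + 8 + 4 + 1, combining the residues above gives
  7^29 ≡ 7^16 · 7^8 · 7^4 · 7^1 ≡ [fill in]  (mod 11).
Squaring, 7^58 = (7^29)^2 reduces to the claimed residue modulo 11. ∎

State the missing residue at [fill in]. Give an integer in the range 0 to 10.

8

Multiply the listed residues: 4 · 9 · 3 · 7 = 36 → 108 → 756.
Reducing modulo 11: 756 = 68·11 + 8, so 7^29 ≡ 8.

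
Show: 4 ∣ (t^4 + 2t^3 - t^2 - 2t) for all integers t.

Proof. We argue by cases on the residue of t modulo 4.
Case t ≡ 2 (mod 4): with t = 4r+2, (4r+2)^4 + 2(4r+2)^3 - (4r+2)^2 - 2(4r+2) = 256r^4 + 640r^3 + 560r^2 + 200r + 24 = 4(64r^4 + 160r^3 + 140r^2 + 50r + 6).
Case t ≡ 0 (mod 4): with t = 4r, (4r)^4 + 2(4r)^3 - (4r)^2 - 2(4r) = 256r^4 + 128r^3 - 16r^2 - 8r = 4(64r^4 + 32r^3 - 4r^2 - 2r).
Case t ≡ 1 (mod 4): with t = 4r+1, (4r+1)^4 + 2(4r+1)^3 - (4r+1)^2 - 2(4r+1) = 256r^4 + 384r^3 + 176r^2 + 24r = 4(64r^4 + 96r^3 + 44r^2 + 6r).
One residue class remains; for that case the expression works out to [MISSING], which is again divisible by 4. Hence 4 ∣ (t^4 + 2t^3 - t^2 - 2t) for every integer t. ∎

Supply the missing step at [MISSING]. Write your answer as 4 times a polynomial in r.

The residues treated are {2, 0, 1}, so the missing case is t ≡ 3 (mod 4); write t = 4r+3.
Then (4r+3)^4 + 2(4r+3)^3 - (4r+3)^2 - 2(4r+3) = 256r^4 + 896r^3 + 1136r^2 + 616r + 120 = 4(64r^4 + 224r^3 + 284r^2 + 154r + 30).

4(64r^4 + 224r^3 + 284r^2 + 154r + 30)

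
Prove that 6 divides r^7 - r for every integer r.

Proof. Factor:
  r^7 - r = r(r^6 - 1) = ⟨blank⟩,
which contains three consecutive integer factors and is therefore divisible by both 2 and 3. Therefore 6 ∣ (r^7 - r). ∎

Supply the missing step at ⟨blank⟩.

(r - 1)r(r + 1)(r^4 + r^2 + 1)

r^6 - 1 = (r^2 - 1)(r^4 + r^2 + 1), and r^2 - 1 = (r-1)(r+1).
So r(r^6 - 1) = (r - 1)r(r + 1)(r^4 + r^2 + 1).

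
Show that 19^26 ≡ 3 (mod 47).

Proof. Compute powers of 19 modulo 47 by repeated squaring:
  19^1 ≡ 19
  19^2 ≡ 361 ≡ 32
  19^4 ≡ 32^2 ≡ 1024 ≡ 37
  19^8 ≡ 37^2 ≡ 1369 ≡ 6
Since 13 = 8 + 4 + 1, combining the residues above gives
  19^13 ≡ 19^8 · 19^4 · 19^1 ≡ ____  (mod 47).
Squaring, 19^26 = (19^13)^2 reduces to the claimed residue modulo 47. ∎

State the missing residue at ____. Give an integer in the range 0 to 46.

Multiply the listed residues: 6 · 37 · 19 = 222 → 4218.
Reducing modulo 47: 4218 = 89·47 + 35, so 19^13 ≡ 35.

35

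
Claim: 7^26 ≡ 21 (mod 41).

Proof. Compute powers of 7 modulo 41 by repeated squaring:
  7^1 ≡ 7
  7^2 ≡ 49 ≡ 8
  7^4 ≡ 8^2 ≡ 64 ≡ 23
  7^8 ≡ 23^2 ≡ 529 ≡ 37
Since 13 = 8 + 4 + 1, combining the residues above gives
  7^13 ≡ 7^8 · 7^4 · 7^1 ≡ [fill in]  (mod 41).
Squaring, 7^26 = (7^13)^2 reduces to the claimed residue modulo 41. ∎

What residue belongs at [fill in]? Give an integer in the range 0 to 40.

7^8 · 7^4 · 7^1 ≡ 37 · 23 · 7 = 5957.
5957 mod 41 = 12, so 7^13 ≡ 12 (mod 41).

12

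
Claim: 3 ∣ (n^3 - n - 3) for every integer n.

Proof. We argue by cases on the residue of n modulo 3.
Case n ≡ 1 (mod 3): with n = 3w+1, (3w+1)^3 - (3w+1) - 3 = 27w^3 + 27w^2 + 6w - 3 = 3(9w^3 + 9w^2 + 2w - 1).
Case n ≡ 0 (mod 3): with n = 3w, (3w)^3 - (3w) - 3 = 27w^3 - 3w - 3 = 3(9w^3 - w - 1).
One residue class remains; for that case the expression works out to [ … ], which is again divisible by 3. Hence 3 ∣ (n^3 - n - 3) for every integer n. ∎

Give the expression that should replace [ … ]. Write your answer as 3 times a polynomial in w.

The residues treated are {1, 0}, so the missing case is n ≡ 2 (mod 3); write n = 3w+2.
Then (3w+2)^3 - (3w+2) - 3 = 27w^3 + 54w^2 + 33w + 3 = 3(9w^3 + 18w^2 + 11w + 1).

3(9w^3 + 18w^2 + 11w + 1)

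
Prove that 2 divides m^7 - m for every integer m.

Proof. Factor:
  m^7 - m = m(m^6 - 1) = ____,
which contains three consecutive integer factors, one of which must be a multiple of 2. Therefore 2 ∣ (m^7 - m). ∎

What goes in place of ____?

(m - 1)m(m + 1)(m^4 + m^2 + 1)

m^6 - 1 = (m^2 - 1)(m^4 + m^2 + 1), and m^2 - 1 = (m-1)(m+1).
So m(m^6 - 1) = (m - 1)m(m + 1)(m^4 + m^2 + 1).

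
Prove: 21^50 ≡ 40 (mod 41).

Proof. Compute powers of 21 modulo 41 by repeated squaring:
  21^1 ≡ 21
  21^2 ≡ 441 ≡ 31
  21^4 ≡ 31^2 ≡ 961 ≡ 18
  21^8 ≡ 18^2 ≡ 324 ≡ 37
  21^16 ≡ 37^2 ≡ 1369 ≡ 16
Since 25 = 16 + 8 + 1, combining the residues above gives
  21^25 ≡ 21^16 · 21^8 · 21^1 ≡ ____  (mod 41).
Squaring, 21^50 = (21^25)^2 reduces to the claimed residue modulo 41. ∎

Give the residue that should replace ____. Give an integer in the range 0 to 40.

9

21^16 · 21^8 · 21^1 ≡ 16 · 37 · 21 = 12432.
12432 mod 41 = 9, so 21^25 ≡ 9 (mod 41).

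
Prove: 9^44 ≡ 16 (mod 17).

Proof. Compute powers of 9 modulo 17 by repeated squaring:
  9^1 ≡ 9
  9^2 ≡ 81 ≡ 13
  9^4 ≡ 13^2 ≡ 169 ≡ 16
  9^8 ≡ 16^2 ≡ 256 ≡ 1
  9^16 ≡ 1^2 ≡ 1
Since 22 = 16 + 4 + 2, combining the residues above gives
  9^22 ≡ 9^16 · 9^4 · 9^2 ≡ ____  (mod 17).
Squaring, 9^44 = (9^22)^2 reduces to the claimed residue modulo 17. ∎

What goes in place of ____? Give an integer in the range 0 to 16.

4

Multiply the listed residues: 1 · 16 · 13 = 16 → 208.
Reducing modulo 17: 208 = 12·17 + 4, so 9^22 ≡ 4.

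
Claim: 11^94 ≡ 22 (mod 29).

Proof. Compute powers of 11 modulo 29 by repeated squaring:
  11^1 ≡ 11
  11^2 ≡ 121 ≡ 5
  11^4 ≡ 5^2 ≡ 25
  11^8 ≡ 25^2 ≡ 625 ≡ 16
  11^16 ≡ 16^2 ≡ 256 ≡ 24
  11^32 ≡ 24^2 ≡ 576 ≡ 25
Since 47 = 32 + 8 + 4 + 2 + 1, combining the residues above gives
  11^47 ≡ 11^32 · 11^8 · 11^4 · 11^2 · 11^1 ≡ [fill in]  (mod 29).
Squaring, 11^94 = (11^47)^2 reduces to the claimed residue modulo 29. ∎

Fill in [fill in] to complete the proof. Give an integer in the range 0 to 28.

15

Multiply the listed residues: 25 · 16 · 25 · 5 · 11 = 400 → 10000 → 50000 → 550000.
Reducing modulo 29: 550000 = 18965·29 + 15, so 11^47 ≡ 15.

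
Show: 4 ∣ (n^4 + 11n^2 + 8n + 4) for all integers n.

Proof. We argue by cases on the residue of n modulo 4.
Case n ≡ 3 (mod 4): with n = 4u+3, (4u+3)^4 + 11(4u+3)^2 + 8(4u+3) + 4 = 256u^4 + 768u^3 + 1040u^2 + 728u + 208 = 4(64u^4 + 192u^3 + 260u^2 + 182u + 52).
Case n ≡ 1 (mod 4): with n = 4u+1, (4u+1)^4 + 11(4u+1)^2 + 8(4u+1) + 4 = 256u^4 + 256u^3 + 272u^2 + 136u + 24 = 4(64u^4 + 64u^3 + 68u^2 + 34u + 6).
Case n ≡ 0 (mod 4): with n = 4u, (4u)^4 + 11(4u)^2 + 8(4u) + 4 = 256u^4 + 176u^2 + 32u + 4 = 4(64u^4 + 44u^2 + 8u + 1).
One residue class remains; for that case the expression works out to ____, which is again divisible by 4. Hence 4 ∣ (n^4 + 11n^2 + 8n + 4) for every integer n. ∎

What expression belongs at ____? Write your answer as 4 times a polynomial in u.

Only n ≡ 2 (mod 4) is unaccounted for. Put n = 4u+2:
(4u+2)^4 + 11(4u+2)^2 + 8(4u+2) + 4 expands to 256u^4 + 512u^3 + 560u^2 + 336u + 80,
and factoring out 4 leaves 4(64u^4 + 128u^3 + 140u^2 + 84u + 20).

4(64u^4 + 128u^3 + 140u^2 + 84u + 20)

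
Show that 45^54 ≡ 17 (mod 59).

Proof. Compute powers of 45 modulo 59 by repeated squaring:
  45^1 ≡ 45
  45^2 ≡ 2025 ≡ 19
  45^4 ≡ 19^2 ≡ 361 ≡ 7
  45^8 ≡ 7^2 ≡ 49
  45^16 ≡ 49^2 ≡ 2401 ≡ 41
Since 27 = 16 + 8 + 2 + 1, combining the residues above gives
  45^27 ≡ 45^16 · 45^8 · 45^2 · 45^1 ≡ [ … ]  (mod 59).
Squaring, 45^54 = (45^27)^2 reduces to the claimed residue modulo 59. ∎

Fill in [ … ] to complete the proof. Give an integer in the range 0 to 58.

28

Multiply the listed residues: 41 · 49 · 19 · 45 = 2009 → 38171 → 1717695.
Reducing modulo 59: 1717695 = 29113·59 + 28, so 45^27 ≡ 28.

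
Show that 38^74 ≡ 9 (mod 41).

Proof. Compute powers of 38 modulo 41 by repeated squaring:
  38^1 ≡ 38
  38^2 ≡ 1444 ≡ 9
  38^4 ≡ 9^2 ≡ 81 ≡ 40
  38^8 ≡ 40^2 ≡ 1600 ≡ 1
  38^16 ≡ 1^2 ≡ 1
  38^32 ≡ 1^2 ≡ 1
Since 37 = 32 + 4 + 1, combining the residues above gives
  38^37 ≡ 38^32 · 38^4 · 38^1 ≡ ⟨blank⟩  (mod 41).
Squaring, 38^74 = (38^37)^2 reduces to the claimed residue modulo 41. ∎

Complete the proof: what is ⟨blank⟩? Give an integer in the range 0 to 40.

3

38^32 · 38^4 · 38^1 ≡ 1 · 40 · 38 = 1520.
1520 mod 41 = 3, so 38^37 ≡ 3 (mod 41).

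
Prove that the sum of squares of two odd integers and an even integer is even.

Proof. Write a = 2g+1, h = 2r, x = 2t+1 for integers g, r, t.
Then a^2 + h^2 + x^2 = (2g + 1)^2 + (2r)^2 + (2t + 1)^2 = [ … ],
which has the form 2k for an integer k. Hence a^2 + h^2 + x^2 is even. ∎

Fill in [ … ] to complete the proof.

Expanding: (2g + 1)^2 + (2r)^2 + (2t + 1)^2 = 4g^2 + 4g + 4r^2 + 4t^2 + 4t + 2.
Every term is even; pulling out the factor of 2 gives 2(2g^2 + 2g + 2r^2 + 2t^2 + 2t + 1).

2(2g^2 + 2g + 2r^2 + 2t^2 + 2t + 1)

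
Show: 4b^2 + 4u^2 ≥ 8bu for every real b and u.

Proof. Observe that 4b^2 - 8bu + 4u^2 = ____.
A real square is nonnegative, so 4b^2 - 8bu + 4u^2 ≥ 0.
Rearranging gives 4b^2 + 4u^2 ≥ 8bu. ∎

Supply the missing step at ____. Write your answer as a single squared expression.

(2b - 2u)^2

The leading and trailing coefficients are 2^2 and 2^2, and 8 = 2·2·2, so the trinomial is (2b - 2u)^2.
Hence 4b^2 - 8bu + 4u^2 ≥ 0.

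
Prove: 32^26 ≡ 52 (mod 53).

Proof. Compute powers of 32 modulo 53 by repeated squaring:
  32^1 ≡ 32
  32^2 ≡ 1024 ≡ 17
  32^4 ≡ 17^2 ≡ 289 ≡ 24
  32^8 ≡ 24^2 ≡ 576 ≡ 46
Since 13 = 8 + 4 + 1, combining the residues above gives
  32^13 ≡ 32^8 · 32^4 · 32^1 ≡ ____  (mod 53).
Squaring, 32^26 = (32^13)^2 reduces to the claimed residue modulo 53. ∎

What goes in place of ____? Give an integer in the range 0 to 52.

32^8 · 32^4 · 32^1 ≡ 46 · 24 · 32 = 35328.
35328 mod 53 = 30, so 32^13 ≡ 30 (mod 53).

30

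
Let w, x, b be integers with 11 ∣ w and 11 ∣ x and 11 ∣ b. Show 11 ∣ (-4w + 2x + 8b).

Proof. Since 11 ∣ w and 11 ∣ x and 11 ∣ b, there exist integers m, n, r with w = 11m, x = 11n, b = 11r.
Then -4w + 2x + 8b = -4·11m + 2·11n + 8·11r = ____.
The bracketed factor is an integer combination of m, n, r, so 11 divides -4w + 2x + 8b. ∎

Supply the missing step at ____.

Each term has a factor of 11: -4·11m + 2·11n + 8·11r = 11·(-4m + 2n + 8r).
Since -4m + 2n + 8r is an integer, 11 ∣ (-4w + 2x + 8b).

11(-4m + 2n + 8r)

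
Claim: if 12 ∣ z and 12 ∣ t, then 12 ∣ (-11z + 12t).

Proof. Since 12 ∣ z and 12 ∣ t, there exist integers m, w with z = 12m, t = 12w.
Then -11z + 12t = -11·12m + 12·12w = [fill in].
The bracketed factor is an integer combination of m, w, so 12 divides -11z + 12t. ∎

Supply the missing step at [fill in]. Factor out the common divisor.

12(-11m + 12w)

Pull the common 12 out of every term: -11·12m + 12·12w = 12(-11m + 12w).
-11m + 12w is an integer, which exhibits the divisibility.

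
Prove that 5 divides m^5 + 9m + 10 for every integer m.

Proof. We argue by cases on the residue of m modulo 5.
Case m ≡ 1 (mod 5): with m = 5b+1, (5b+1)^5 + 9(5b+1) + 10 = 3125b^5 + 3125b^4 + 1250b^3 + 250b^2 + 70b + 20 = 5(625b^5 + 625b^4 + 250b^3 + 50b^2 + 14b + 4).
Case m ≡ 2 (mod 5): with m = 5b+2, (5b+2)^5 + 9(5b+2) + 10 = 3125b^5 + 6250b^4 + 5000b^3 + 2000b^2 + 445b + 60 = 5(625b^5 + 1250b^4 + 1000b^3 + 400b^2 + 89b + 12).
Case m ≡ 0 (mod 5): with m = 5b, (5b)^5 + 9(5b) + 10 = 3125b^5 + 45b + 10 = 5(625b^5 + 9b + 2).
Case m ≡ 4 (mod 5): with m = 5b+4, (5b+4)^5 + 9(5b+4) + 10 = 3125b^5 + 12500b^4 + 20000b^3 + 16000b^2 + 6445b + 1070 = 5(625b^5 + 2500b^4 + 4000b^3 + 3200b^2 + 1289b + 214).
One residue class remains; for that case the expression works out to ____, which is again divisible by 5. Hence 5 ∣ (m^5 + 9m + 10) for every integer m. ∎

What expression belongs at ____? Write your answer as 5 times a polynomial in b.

The residues treated are {1, 2, 0, 4}, so the missing case is m ≡ 3 (mod 5); write m = 5b+3.
Then (5b+3)^5 + 9(5b+3) + 10 = 3125b^5 + 9375b^4 + 11250b^3 + 6750b^2 + 2070b + 280 = 5(625b^5 + 1875b^4 + 2250b^3 + 1350b^2 + 414b + 56).

5(625b^5 + 1875b^4 + 2250b^3 + 1350b^2 + 414b + 56)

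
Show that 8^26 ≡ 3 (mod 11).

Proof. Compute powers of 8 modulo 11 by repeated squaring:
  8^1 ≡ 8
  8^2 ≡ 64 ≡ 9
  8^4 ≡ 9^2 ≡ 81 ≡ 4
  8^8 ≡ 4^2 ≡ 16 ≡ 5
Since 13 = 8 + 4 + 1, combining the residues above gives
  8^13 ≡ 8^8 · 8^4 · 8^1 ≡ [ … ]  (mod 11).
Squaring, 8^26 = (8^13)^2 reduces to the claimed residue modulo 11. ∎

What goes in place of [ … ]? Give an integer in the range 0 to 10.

Multiply the listed residues: 5 · 4 · 8 = 20 → 160.
Reducing modulo 11: 160 = 14·11 + 6, so 8^13 ≡ 6.

6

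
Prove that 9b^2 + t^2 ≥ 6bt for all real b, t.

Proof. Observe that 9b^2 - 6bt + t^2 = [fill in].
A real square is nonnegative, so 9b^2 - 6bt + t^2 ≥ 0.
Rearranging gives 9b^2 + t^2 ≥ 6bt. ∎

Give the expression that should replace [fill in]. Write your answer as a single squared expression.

9b^2 - 6bt + t^2 is a perfect-square trinomial: the outer terms are (3b)^2 and (t)^2, and the cross term is -2·3b·t.
So 9b^2 - 6bt + t^2 = (3b - t)^2 ≥ 0.

(3b - t)^2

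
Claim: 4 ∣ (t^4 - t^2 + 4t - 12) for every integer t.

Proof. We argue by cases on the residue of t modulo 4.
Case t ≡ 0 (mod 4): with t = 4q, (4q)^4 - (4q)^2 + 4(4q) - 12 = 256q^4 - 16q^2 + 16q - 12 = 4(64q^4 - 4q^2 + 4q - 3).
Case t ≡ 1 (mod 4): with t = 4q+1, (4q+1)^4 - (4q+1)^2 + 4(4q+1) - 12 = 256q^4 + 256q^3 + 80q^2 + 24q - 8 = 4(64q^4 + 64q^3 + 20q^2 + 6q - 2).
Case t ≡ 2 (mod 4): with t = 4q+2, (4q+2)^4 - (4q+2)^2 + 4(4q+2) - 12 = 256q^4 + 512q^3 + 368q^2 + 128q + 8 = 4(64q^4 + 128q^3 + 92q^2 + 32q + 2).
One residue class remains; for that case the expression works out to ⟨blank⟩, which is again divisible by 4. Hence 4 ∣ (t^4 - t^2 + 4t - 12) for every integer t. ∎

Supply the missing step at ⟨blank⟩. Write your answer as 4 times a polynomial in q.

4(64q^4 + 192q^3 + 212q^2 + 106q + 18)

The residues treated are {0, 1, 2}, so the missing case is t ≡ 3 (mod 4); write t = 4q+3.
Then (4q+3)^4 - (4q+3)^2 + 4(4q+3) - 12 = 256q^4 + 768q^3 + 848q^2 + 424q + 72 = 4(64q^4 + 192q^3 + 212q^2 + 106q + 18).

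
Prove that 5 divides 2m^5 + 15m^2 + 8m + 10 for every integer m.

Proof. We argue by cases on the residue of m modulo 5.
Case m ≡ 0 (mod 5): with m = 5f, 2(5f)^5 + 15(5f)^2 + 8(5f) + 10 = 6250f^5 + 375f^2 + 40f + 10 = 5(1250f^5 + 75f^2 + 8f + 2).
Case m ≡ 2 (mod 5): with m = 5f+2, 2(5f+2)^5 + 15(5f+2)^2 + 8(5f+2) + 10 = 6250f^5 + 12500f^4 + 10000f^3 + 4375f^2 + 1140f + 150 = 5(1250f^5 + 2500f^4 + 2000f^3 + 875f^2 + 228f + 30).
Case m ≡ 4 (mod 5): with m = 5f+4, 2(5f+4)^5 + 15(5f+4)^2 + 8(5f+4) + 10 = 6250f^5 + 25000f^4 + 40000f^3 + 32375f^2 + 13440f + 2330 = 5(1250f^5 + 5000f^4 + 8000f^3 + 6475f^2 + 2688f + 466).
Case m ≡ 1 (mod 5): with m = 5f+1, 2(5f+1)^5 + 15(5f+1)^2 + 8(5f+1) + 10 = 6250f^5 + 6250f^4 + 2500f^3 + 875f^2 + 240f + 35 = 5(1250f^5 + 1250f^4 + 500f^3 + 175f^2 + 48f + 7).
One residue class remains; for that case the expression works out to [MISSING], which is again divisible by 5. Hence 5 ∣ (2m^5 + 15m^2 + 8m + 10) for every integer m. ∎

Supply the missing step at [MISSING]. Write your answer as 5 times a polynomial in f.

5(1250f^5 + 3750f^4 + 4500f^3 + 2775f^2 + 908f + 131)

Only m ≡ 3 (mod 5) is unaccounted for. Put m = 5f+3:
2(5f+3)^5 + 15(5f+3)^2 + 8(5f+3) + 10 expands to 6250f^5 + 18750f^4 + 22500f^3 + 13875f^2 + 4540f + 655,
and factoring out 5 leaves 5(1250f^5 + 3750f^4 + 4500f^3 + 2775f^2 + 908f + 131).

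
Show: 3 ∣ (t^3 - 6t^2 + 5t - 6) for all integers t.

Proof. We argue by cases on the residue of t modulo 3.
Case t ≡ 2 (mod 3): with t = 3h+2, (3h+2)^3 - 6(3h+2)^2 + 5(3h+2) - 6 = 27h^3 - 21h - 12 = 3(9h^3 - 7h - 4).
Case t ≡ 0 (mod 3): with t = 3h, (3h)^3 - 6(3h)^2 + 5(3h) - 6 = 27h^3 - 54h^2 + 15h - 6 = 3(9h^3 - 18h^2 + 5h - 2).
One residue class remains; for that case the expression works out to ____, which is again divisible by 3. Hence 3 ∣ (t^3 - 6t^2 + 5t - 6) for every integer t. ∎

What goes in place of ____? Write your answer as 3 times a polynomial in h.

Only t ≡ 1 (mod 3) is unaccounted for. Put t = 3h+1:
(3h+1)^3 - 6(3h+1)^2 + 5(3h+1) - 6 expands to 27h^3 - 27h^2 - 12h - 6,
and factoring out 3 leaves 3(9h^3 - 9h^2 - 4h - 2).

3(9h^3 - 9h^2 - 4h - 2)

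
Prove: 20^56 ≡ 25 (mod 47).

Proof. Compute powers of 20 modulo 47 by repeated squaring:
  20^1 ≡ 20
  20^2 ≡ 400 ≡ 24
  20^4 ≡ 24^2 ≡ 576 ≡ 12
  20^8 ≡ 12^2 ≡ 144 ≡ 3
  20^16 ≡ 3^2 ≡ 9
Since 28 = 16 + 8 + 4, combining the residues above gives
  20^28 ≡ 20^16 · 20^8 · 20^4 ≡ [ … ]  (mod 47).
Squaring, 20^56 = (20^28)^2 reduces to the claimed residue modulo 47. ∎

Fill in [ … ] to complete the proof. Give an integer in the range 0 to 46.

42

20^16 · 20^8 · 20^4 ≡ 9 · 3 · 12 = 324.
324 mod 47 = 42, so 20^28 ≡ 42 (mod 47).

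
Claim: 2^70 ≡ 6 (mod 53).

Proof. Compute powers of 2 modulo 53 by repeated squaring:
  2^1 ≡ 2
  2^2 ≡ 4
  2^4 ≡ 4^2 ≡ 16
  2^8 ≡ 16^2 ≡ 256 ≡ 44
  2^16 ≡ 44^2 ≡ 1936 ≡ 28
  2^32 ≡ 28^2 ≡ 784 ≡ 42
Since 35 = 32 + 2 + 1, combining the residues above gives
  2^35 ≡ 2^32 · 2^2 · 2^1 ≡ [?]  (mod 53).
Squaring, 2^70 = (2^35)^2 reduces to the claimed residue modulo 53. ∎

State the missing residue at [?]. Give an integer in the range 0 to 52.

18

2^32 · 2^2 · 2^1 ≡ 42 · 4 · 2 = 336.
336 mod 53 = 18, so 2^35 ≡ 18 (mod 53).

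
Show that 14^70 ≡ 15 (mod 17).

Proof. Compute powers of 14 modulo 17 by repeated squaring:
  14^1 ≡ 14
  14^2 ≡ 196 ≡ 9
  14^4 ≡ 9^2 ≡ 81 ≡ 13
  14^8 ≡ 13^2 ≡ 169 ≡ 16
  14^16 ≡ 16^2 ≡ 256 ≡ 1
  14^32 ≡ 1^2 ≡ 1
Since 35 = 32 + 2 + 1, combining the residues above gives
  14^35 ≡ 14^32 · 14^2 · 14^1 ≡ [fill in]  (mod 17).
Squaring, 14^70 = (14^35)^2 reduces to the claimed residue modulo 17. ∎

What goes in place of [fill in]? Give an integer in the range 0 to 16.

14^32 · 14^2 · 14^1 ≡ 1 · 9 · 14 = 126.
126 mod 17 = 7, so 14^35 ≡ 7 (mod 17).

7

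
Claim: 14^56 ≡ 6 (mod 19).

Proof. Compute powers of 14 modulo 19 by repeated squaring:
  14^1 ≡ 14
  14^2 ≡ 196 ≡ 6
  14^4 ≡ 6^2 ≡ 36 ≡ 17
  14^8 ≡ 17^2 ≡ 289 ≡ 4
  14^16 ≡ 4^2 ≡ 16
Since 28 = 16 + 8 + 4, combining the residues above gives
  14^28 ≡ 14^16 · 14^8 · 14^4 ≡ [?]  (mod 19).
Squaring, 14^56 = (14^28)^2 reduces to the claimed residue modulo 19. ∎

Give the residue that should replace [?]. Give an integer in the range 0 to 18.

Multiply the listed residues: 16 · 4 · 17 = 64 → 1088.
Reducing modulo 19: 1088 = 57·19 + 5, so 14^28 ≡ 5.

5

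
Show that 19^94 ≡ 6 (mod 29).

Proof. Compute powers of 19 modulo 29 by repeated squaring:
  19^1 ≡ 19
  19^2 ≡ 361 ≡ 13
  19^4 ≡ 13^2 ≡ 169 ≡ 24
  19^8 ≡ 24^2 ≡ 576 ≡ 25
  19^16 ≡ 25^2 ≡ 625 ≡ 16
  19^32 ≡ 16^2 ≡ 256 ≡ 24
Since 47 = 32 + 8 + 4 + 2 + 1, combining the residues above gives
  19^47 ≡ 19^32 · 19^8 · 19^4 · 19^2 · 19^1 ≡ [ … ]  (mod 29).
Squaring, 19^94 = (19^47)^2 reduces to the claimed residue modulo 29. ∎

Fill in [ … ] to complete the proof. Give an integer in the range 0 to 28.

19^32 · 19^8 · 19^4 · 19^2 · 19^1 ≡ 24 · 25 · 24 · 13 · 19 = 3556800.
3556800 mod 29 = 8, so 19^47 ≡ 8 (mod 29).

8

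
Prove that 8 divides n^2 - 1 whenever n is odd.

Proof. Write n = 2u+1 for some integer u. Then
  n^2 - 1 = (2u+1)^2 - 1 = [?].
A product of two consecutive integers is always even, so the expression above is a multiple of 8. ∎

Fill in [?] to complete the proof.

4u(u + 1)

(2u+1)^2 - 1 = 4u^2 + 4u + 1 - 1 = 4u^2 + 4u = 4u(u+1).
Since u and u+1 are consecutive, u(u+1) is even, and 4·(even) is a multiple of 8.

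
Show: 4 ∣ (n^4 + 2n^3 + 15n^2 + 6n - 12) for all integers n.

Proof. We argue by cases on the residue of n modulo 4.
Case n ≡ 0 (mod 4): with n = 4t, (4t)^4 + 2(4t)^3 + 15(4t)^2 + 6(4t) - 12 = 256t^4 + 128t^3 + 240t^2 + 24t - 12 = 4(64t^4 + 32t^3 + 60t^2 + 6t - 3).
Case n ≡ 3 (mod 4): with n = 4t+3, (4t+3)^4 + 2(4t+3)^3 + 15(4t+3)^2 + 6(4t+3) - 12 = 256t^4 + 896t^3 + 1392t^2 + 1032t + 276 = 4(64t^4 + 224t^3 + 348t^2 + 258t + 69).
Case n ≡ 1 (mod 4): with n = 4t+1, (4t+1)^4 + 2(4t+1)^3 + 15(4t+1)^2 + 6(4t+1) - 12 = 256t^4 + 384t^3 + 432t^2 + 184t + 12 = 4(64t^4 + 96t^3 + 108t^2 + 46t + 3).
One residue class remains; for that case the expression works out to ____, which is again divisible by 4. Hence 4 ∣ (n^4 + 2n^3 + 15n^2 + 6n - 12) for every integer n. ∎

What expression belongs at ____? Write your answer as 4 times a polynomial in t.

Only n ≡ 2 (mod 4) is unaccounted for. Put n = 4t+2:
(4t+2)^4 + 2(4t+2)^3 + 15(4t+2)^2 + 6(4t+2) - 12 expands to 256t^4 + 640t^3 + 816t^2 + 488t + 92,
and factoring out 4 leaves 4(64t^4 + 160t^3 + 204t^2 + 122t + 23).

4(64t^4 + 160t^3 + 204t^2 + 122t + 23)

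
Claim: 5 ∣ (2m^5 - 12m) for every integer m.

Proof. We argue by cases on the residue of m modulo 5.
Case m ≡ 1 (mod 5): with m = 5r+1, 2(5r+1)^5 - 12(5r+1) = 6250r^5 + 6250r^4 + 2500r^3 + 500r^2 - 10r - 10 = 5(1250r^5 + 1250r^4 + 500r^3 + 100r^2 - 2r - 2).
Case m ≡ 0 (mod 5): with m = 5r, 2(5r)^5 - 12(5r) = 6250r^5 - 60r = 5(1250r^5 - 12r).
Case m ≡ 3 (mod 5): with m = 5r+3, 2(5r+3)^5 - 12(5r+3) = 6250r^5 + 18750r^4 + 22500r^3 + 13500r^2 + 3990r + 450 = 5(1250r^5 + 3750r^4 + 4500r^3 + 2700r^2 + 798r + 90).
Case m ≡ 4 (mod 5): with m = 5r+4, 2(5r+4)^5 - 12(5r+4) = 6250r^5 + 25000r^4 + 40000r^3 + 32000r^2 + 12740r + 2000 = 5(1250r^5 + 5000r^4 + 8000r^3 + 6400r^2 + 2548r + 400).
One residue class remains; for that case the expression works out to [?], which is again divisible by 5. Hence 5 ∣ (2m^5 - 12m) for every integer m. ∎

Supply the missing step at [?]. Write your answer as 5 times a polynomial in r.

The residues treated are {1, 0, 3, 4}, so the missing case is m ≡ 2 (mod 5); write m = 5r+2.
Then 2(5r+2)^5 - 12(5r+2) = 6250r^5 + 12500r^4 + 10000r^3 + 4000r^2 + 740r + 40 = 5(1250r^5 + 2500r^4 + 2000r^3 + 800r^2 + 148r + 8).

5(1250r^5 + 2500r^4 + 2000r^3 + 800r^2 + 148r + 8)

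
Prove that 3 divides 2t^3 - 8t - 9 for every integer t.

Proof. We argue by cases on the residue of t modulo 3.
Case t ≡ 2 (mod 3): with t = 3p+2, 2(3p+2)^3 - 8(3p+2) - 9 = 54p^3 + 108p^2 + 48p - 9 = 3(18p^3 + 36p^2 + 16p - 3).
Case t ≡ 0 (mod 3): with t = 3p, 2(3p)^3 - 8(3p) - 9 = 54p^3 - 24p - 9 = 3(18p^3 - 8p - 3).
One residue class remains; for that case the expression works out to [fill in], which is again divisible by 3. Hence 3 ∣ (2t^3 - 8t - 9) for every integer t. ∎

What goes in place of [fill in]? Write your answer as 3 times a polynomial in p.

3(18p^3 + 18p^2 - 2p - 5)

The residues treated are {2, 0}, so the missing case is t ≡ 1 (mod 3); write t = 3p+1.
Then 2(3p+1)^3 - 8(3p+1) - 9 = 54p^3 + 54p^2 - 6p - 15 = 3(18p^3 + 18p^2 - 2p - 5).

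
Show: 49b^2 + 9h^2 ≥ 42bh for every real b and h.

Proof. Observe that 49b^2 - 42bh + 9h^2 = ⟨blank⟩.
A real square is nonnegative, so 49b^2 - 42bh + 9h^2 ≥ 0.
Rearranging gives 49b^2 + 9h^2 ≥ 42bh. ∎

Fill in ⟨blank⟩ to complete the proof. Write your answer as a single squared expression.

(7b - 3h)^2

49b^2 - 42bh + 9h^2 is a perfect-square trinomial: the outer terms are (7b)^2 and (3h)^2, and the cross term is -2·7b·3h.
So 49b^2 - 42bh + 9h^2 = (7b - 3h)^2 ≥ 0.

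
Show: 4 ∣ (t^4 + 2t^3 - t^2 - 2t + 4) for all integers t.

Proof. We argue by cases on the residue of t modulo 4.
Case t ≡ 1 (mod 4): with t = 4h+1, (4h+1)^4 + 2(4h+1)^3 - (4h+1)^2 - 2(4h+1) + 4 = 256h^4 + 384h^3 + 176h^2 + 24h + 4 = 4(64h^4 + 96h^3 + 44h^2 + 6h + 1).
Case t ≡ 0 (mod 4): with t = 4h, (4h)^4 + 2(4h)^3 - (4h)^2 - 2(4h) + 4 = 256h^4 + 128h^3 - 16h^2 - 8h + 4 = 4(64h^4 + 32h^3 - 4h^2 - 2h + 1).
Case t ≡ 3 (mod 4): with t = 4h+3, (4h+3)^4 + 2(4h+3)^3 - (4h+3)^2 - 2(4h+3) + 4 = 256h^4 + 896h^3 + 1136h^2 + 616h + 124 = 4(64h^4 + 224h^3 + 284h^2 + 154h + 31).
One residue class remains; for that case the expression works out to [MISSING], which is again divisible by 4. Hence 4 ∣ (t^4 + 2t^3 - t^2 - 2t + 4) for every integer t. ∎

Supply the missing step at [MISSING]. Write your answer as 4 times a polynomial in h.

Only t ≡ 2 (mod 4) is unaccounted for. Put t = 4h+2:
(4h+2)^4 + 2(4h+2)^3 - (4h+2)^2 - 2(4h+2) + 4 expands to 256h^4 + 640h^3 + 560h^2 + 200h + 28,
and factoring out 4 leaves 4(64h^4 + 160h^3 + 140h^2 + 50h + 7).

4(64h^4 + 160h^3 + 140h^2 + 50h + 7)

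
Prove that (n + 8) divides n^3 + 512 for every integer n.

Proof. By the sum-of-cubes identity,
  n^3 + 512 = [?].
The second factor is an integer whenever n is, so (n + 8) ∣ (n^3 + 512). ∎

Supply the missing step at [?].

(n + 8)(n^2 - 8n + 64)

a^3 + b^3 = (a + b)(a^2 - ab + b^2). With a = n, b = 8:
n^3 + 512 = (n + 8)(n^2 - 8n + 64).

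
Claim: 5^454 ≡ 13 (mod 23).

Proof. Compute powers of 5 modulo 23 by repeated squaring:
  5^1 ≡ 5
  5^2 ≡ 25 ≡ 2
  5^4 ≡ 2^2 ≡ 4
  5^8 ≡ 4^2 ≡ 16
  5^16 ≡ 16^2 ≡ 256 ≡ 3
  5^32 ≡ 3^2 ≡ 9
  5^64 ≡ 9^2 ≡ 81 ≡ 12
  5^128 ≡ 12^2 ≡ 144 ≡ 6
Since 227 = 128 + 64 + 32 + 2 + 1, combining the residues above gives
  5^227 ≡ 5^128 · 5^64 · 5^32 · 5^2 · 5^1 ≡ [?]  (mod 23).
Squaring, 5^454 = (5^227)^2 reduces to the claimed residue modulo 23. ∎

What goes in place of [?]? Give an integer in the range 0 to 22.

Multiply the listed residues: 6 · 12 · 9 · 2 · 5 = 72 → 648 → 1296 → 6480.
Reducing modulo 23: 6480 = 281·23 + 17, so 5^227 ≡ 17.

17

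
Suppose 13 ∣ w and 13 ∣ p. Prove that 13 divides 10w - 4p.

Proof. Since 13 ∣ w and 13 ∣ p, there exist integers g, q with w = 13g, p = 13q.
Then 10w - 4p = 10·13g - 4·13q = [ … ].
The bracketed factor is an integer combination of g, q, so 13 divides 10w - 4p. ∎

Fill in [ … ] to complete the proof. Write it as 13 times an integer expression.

Pull the common 13 out of every term: 10·13g - 4·13q = 13(10g - 4q).
10g - 4q is an integer, which exhibits the divisibility.

13(10g - 4q)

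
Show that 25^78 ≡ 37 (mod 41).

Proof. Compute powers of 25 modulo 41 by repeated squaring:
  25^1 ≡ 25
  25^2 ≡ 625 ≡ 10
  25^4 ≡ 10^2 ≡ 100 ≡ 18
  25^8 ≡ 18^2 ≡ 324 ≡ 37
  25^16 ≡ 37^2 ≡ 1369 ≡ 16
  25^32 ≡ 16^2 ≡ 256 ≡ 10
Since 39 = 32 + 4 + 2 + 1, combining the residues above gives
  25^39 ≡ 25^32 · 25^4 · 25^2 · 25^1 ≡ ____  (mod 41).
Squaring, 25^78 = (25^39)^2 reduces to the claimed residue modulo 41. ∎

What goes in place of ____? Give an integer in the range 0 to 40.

Multiply the listed residues: 10 · 18 · 10 · 25 = 180 → 1800 → 45000.
Reducing modulo 41: 45000 = 1097·41 + 23, so 25^39 ≡ 23.

23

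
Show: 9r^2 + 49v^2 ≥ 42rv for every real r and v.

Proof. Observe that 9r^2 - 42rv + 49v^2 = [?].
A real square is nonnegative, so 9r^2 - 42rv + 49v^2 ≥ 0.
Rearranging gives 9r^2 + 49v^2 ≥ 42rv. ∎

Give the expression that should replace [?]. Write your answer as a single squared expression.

The leading and trailing coefficients are 3^2 and 7^2, and 42 = 2·3·7, so the trinomial is (3r - 7v)^2.
Hence 9r^2 - 42rv + 49v^2 ≥ 0.

(3r - 7v)^2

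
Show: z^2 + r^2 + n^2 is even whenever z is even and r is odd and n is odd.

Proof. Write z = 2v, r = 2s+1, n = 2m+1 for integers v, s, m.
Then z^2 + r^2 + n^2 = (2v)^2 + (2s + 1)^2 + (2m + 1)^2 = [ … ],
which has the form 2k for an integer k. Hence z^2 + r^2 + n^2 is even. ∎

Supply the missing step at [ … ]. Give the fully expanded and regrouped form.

2(2m^2 + 2m + 2s^2 + 2s + 2v^2 + 1)

Expanding: (2v)^2 + (2s + 1)^2 + (2m + 1)^2 = 4m^2 + 4m + 4s^2 + 4s + 4v^2 + 2.
Every term is even; pulling out the factor of 2 gives 2(2m^2 + 2m + 2s^2 + 2s + 2v^2 + 1).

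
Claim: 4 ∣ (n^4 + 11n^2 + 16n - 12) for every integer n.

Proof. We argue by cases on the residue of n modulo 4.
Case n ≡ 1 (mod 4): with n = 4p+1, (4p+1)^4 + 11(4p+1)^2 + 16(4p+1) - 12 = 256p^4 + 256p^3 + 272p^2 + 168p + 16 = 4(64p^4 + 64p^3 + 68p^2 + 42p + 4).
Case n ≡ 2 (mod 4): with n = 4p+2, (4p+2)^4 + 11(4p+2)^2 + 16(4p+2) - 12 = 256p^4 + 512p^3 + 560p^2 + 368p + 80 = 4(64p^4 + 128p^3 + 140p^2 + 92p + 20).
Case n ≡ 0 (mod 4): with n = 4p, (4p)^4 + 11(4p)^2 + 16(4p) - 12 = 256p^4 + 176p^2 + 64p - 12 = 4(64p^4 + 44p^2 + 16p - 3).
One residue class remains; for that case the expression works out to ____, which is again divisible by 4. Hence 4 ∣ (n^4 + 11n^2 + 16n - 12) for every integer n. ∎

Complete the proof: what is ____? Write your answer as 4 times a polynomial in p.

4(64p^4 + 192p^3 + 260p^2 + 190p + 54)

The residues treated are {1, 2, 0}, so the missing case is n ≡ 3 (mod 4); write n = 4p+3.
Then (4p+3)^4 + 11(4p+3)^2 + 16(4p+3) - 12 = 256p^4 + 768p^3 + 1040p^2 + 760p + 216 = 4(64p^4 + 192p^3 + 260p^2 + 190p + 54).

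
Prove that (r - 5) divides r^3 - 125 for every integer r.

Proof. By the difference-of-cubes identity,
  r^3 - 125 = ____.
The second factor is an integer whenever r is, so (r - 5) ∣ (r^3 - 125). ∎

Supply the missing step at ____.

Polynomial division of r^3 - 125 by r - 5 leaves remainder 0 and quotient r^2 + 5r + 25.
Hence r^3 - 125 = (r - 5)(r^2 + 5r + 25).

(r - 5)(r^2 + 5r + 25)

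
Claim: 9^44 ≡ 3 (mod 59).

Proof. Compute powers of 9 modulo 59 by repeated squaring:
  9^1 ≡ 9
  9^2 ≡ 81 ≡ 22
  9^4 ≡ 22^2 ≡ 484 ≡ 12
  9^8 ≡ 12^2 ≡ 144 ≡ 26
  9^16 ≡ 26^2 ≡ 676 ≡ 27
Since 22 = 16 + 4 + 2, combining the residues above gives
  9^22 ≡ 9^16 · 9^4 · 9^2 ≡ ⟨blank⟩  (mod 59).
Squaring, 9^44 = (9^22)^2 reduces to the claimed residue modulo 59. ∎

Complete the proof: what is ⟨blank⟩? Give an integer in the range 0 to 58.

9^16 · 9^4 · 9^2 ≡ 27 · 12 · 22 = 7128.
7128 mod 59 = 48, so 9^22 ≡ 48 (mod 59).

48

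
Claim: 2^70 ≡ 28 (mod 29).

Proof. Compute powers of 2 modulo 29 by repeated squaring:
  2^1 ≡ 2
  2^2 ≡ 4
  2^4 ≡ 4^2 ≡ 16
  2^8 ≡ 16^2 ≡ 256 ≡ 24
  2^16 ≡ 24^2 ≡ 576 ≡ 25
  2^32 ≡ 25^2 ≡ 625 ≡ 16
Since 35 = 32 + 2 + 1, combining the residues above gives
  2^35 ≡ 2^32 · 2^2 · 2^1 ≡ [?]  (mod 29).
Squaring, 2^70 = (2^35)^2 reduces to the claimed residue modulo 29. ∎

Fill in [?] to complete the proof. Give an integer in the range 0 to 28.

2^32 · 2^2 · 2^1 ≡ 16 · 4 · 2 = 128.
128 mod 29 = 12, so 2^35 ≡ 12 (mod 29).

12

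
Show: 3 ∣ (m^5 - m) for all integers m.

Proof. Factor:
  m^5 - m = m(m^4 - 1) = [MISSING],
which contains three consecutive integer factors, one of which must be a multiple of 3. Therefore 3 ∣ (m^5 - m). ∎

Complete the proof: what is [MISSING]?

m^4 - 1 = (m^2 - 1)(m^2 + 1), and m^2 - 1 = (m-1)(m+1).
So m(m^4 - 1) = (m - 1)m(m + 1)(m^2 + 1).

(m - 1)m(m + 1)(m^2 + 1)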